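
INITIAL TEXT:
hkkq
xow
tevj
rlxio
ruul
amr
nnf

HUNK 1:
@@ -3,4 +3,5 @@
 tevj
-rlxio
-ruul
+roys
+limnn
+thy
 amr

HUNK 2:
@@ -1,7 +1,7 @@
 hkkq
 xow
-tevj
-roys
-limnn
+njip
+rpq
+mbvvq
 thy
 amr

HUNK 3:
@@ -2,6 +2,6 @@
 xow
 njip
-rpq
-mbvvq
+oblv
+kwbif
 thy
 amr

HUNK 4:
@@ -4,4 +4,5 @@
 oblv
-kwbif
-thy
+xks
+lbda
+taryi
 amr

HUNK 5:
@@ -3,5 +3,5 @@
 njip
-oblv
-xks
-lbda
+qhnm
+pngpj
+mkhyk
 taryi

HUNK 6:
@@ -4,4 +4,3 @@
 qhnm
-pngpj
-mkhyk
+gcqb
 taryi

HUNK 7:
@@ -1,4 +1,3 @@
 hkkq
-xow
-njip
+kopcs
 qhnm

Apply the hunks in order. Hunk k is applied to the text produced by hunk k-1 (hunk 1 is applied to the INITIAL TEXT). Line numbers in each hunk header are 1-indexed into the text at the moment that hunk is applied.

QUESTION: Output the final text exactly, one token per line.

Answer: hkkq
kopcs
qhnm
gcqb
taryi
amr
nnf

Derivation:
Hunk 1: at line 3 remove [rlxio,ruul] add [roys,limnn,thy] -> 8 lines: hkkq xow tevj roys limnn thy amr nnf
Hunk 2: at line 1 remove [tevj,roys,limnn] add [njip,rpq,mbvvq] -> 8 lines: hkkq xow njip rpq mbvvq thy amr nnf
Hunk 3: at line 2 remove [rpq,mbvvq] add [oblv,kwbif] -> 8 lines: hkkq xow njip oblv kwbif thy amr nnf
Hunk 4: at line 4 remove [kwbif,thy] add [xks,lbda,taryi] -> 9 lines: hkkq xow njip oblv xks lbda taryi amr nnf
Hunk 5: at line 3 remove [oblv,xks,lbda] add [qhnm,pngpj,mkhyk] -> 9 lines: hkkq xow njip qhnm pngpj mkhyk taryi amr nnf
Hunk 6: at line 4 remove [pngpj,mkhyk] add [gcqb] -> 8 lines: hkkq xow njip qhnm gcqb taryi amr nnf
Hunk 7: at line 1 remove [xow,njip] add [kopcs] -> 7 lines: hkkq kopcs qhnm gcqb taryi amr nnf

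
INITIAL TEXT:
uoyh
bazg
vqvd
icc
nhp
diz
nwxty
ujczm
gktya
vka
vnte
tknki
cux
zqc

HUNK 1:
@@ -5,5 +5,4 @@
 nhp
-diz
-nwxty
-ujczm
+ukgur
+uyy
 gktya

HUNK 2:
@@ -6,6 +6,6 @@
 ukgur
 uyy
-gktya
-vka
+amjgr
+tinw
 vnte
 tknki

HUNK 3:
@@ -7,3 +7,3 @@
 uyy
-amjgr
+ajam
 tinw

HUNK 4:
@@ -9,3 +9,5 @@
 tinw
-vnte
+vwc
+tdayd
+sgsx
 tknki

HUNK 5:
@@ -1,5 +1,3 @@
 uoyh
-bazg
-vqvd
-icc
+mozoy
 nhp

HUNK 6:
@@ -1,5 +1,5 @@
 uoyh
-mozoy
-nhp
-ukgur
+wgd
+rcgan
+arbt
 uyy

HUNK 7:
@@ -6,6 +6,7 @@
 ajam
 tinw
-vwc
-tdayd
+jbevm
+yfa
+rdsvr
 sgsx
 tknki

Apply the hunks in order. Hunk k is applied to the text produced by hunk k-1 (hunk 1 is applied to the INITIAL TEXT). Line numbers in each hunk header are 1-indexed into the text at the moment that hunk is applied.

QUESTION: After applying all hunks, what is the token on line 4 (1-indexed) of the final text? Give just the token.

Hunk 1: at line 5 remove [diz,nwxty,ujczm] add [ukgur,uyy] -> 13 lines: uoyh bazg vqvd icc nhp ukgur uyy gktya vka vnte tknki cux zqc
Hunk 2: at line 6 remove [gktya,vka] add [amjgr,tinw] -> 13 lines: uoyh bazg vqvd icc nhp ukgur uyy amjgr tinw vnte tknki cux zqc
Hunk 3: at line 7 remove [amjgr] add [ajam] -> 13 lines: uoyh bazg vqvd icc nhp ukgur uyy ajam tinw vnte tknki cux zqc
Hunk 4: at line 9 remove [vnte] add [vwc,tdayd,sgsx] -> 15 lines: uoyh bazg vqvd icc nhp ukgur uyy ajam tinw vwc tdayd sgsx tknki cux zqc
Hunk 5: at line 1 remove [bazg,vqvd,icc] add [mozoy] -> 13 lines: uoyh mozoy nhp ukgur uyy ajam tinw vwc tdayd sgsx tknki cux zqc
Hunk 6: at line 1 remove [mozoy,nhp,ukgur] add [wgd,rcgan,arbt] -> 13 lines: uoyh wgd rcgan arbt uyy ajam tinw vwc tdayd sgsx tknki cux zqc
Hunk 7: at line 6 remove [vwc,tdayd] add [jbevm,yfa,rdsvr] -> 14 lines: uoyh wgd rcgan arbt uyy ajam tinw jbevm yfa rdsvr sgsx tknki cux zqc
Final line 4: arbt

Answer: arbt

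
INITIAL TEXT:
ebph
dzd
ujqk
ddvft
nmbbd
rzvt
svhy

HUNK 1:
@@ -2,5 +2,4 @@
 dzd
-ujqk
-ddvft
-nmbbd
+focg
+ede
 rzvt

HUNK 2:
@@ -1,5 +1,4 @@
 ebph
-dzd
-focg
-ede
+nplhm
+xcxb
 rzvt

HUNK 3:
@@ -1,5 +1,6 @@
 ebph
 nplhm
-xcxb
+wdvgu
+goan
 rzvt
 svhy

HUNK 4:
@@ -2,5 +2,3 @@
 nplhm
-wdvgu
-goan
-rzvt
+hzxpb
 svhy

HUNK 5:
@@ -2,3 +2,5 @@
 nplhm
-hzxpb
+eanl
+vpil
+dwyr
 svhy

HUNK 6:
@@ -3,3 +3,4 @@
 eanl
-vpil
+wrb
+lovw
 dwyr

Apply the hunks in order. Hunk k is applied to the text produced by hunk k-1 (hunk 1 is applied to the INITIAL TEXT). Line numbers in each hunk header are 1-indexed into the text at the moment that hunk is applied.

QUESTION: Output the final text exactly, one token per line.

Hunk 1: at line 2 remove [ujqk,ddvft,nmbbd] add [focg,ede] -> 6 lines: ebph dzd focg ede rzvt svhy
Hunk 2: at line 1 remove [dzd,focg,ede] add [nplhm,xcxb] -> 5 lines: ebph nplhm xcxb rzvt svhy
Hunk 3: at line 1 remove [xcxb] add [wdvgu,goan] -> 6 lines: ebph nplhm wdvgu goan rzvt svhy
Hunk 4: at line 2 remove [wdvgu,goan,rzvt] add [hzxpb] -> 4 lines: ebph nplhm hzxpb svhy
Hunk 5: at line 2 remove [hzxpb] add [eanl,vpil,dwyr] -> 6 lines: ebph nplhm eanl vpil dwyr svhy
Hunk 6: at line 3 remove [vpil] add [wrb,lovw] -> 7 lines: ebph nplhm eanl wrb lovw dwyr svhy

Answer: ebph
nplhm
eanl
wrb
lovw
dwyr
svhy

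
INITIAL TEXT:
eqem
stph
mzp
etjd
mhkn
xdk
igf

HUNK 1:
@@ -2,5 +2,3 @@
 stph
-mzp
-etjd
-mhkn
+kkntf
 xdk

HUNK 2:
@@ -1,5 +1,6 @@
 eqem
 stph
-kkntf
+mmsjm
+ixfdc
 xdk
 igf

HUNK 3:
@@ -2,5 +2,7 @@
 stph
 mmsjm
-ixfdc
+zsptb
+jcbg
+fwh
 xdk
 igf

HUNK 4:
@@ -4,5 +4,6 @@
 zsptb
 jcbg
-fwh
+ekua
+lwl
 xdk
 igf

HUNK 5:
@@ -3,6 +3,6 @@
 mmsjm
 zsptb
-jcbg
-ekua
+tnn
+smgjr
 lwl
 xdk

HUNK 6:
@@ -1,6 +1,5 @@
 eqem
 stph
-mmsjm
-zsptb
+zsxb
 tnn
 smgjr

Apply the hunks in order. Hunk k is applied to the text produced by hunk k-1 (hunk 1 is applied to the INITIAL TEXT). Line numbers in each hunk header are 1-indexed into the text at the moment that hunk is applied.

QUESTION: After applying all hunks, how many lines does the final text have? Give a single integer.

Hunk 1: at line 2 remove [mzp,etjd,mhkn] add [kkntf] -> 5 lines: eqem stph kkntf xdk igf
Hunk 2: at line 1 remove [kkntf] add [mmsjm,ixfdc] -> 6 lines: eqem stph mmsjm ixfdc xdk igf
Hunk 3: at line 2 remove [ixfdc] add [zsptb,jcbg,fwh] -> 8 lines: eqem stph mmsjm zsptb jcbg fwh xdk igf
Hunk 4: at line 4 remove [fwh] add [ekua,lwl] -> 9 lines: eqem stph mmsjm zsptb jcbg ekua lwl xdk igf
Hunk 5: at line 3 remove [jcbg,ekua] add [tnn,smgjr] -> 9 lines: eqem stph mmsjm zsptb tnn smgjr lwl xdk igf
Hunk 6: at line 1 remove [mmsjm,zsptb] add [zsxb] -> 8 lines: eqem stph zsxb tnn smgjr lwl xdk igf
Final line count: 8

Answer: 8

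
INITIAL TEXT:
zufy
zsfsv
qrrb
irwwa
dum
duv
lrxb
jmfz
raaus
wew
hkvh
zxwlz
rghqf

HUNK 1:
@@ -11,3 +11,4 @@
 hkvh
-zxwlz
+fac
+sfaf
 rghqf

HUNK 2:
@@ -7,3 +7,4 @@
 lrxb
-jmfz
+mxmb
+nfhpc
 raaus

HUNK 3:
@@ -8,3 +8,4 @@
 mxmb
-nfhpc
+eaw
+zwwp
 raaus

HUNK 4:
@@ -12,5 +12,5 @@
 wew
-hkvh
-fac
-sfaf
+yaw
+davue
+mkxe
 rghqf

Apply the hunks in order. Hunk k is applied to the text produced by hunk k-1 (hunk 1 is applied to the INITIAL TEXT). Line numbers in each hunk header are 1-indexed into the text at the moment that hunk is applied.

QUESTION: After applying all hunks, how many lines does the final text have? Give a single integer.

Answer: 16

Derivation:
Hunk 1: at line 11 remove [zxwlz] add [fac,sfaf] -> 14 lines: zufy zsfsv qrrb irwwa dum duv lrxb jmfz raaus wew hkvh fac sfaf rghqf
Hunk 2: at line 7 remove [jmfz] add [mxmb,nfhpc] -> 15 lines: zufy zsfsv qrrb irwwa dum duv lrxb mxmb nfhpc raaus wew hkvh fac sfaf rghqf
Hunk 3: at line 8 remove [nfhpc] add [eaw,zwwp] -> 16 lines: zufy zsfsv qrrb irwwa dum duv lrxb mxmb eaw zwwp raaus wew hkvh fac sfaf rghqf
Hunk 4: at line 12 remove [hkvh,fac,sfaf] add [yaw,davue,mkxe] -> 16 lines: zufy zsfsv qrrb irwwa dum duv lrxb mxmb eaw zwwp raaus wew yaw davue mkxe rghqf
Final line count: 16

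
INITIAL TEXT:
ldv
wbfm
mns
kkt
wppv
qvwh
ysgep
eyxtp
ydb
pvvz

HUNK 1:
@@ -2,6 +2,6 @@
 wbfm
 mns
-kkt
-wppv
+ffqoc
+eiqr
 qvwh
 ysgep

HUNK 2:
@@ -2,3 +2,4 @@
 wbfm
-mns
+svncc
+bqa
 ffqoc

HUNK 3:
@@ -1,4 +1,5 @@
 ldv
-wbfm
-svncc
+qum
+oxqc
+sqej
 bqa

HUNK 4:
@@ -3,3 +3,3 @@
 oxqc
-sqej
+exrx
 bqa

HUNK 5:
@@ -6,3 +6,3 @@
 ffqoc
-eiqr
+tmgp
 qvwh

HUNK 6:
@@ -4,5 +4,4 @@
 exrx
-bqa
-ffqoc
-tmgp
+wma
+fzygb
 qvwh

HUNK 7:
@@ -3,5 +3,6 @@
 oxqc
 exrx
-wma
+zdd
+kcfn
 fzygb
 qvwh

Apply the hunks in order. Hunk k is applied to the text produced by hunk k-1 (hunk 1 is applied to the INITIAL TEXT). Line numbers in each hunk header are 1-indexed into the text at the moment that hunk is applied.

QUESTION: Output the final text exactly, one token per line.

Hunk 1: at line 2 remove [kkt,wppv] add [ffqoc,eiqr] -> 10 lines: ldv wbfm mns ffqoc eiqr qvwh ysgep eyxtp ydb pvvz
Hunk 2: at line 2 remove [mns] add [svncc,bqa] -> 11 lines: ldv wbfm svncc bqa ffqoc eiqr qvwh ysgep eyxtp ydb pvvz
Hunk 3: at line 1 remove [wbfm,svncc] add [qum,oxqc,sqej] -> 12 lines: ldv qum oxqc sqej bqa ffqoc eiqr qvwh ysgep eyxtp ydb pvvz
Hunk 4: at line 3 remove [sqej] add [exrx] -> 12 lines: ldv qum oxqc exrx bqa ffqoc eiqr qvwh ysgep eyxtp ydb pvvz
Hunk 5: at line 6 remove [eiqr] add [tmgp] -> 12 lines: ldv qum oxqc exrx bqa ffqoc tmgp qvwh ysgep eyxtp ydb pvvz
Hunk 6: at line 4 remove [bqa,ffqoc,tmgp] add [wma,fzygb] -> 11 lines: ldv qum oxqc exrx wma fzygb qvwh ysgep eyxtp ydb pvvz
Hunk 7: at line 3 remove [wma] add [zdd,kcfn] -> 12 lines: ldv qum oxqc exrx zdd kcfn fzygb qvwh ysgep eyxtp ydb pvvz

Answer: ldv
qum
oxqc
exrx
zdd
kcfn
fzygb
qvwh
ysgep
eyxtp
ydb
pvvz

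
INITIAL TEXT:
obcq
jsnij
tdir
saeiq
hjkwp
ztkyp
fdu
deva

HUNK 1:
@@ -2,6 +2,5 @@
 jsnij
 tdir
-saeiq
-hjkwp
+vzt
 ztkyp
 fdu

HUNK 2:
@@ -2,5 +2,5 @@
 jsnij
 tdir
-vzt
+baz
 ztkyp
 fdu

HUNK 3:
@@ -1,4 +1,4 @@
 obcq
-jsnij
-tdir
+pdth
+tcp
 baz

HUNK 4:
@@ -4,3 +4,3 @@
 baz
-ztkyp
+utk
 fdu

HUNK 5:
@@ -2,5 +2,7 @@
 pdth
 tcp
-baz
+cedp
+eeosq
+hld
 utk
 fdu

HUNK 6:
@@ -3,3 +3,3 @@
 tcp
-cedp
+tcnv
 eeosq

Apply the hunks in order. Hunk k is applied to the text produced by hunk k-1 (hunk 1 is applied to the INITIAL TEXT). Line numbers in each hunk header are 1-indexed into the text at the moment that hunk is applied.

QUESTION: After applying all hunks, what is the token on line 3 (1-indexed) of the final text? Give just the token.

Hunk 1: at line 2 remove [saeiq,hjkwp] add [vzt] -> 7 lines: obcq jsnij tdir vzt ztkyp fdu deva
Hunk 2: at line 2 remove [vzt] add [baz] -> 7 lines: obcq jsnij tdir baz ztkyp fdu deva
Hunk 3: at line 1 remove [jsnij,tdir] add [pdth,tcp] -> 7 lines: obcq pdth tcp baz ztkyp fdu deva
Hunk 4: at line 4 remove [ztkyp] add [utk] -> 7 lines: obcq pdth tcp baz utk fdu deva
Hunk 5: at line 2 remove [baz] add [cedp,eeosq,hld] -> 9 lines: obcq pdth tcp cedp eeosq hld utk fdu deva
Hunk 6: at line 3 remove [cedp] add [tcnv] -> 9 lines: obcq pdth tcp tcnv eeosq hld utk fdu deva
Final line 3: tcp

Answer: tcp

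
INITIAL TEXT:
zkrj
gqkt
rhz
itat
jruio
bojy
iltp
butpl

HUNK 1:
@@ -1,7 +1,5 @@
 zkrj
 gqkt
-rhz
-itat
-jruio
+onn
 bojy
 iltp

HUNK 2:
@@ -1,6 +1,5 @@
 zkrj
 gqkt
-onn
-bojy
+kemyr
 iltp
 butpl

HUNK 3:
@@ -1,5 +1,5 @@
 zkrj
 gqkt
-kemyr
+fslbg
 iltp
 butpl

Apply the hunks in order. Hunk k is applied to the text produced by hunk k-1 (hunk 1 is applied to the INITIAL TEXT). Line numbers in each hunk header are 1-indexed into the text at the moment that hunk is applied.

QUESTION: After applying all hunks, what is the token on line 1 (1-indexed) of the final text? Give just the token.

Hunk 1: at line 1 remove [rhz,itat,jruio] add [onn] -> 6 lines: zkrj gqkt onn bojy iltp butpl
Hunk 2: at line 1 remove [onn,bojy] add [kemyr] -> 5 lines: zkrj gqkt kemyr iltp butpl
Hunk 3: at line 1 remove [kemyr] add [fslbg] -> 5 lines: zkrj gqkt fslbg iltp butpl
Final line 1: zkrj

Answer: zkrj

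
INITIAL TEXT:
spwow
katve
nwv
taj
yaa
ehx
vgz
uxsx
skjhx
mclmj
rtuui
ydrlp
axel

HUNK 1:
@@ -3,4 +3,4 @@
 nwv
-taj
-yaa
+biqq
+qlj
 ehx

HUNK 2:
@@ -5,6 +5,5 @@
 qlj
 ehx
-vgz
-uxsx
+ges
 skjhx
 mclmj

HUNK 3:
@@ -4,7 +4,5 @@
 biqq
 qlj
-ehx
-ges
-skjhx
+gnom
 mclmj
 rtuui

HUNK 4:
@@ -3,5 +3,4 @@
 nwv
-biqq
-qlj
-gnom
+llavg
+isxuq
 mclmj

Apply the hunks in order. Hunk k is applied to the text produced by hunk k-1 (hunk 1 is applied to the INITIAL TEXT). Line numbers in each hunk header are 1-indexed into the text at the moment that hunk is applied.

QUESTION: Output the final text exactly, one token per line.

Answer: spwow
katve
nwv
llavg
isxuq
mclmj
rtuui
ydrlp
axel

Derivation:
Hunk 1: at line 3 remove [taj,yaa] add [biqq,qlj] -> 13 lines: spwow katve nwv biqq qlj ehx vgz uxsx skjhx mclmj rtuui ydrlp axel
Hunk 2: at line 5 remove [vgz,uxsx] add [ges] -> 12 lines: spwow katve nwv biqq qlj ehx ges skjhx mclmj rtuui ydrlp axel
Hunk 3: at line 4 remove [ehx,ges,skjhx] add [gnom] -> 10 lines: spwow katve nwv biqq qlj gnom mclmj rtuui ydrlp axel
Hunk 4: at line 3 remove [biqq,qlj,gnom] add [llavg,isxuq] -> 9 lines: spwow katve nwv llavg isxuq mclmj rtuui ydrlp axel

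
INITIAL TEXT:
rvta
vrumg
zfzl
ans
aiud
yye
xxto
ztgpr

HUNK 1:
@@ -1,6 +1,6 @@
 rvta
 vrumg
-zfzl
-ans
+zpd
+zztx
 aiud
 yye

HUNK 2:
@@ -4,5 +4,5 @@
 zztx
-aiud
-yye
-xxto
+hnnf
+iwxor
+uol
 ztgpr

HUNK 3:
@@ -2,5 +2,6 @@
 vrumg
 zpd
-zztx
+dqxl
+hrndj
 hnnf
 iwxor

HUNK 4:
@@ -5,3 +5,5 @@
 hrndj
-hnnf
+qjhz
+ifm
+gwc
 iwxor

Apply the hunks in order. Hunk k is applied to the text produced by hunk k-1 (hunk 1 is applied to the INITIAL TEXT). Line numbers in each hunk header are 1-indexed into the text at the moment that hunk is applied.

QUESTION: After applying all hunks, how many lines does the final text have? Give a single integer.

Hunk 1: at line 1 remove [zfzl,ans] add [zpd,zztx] -> 8 lines: rvta vrumg zpd zztx aiud yye xxto ztgpr
Hunk 2: at line 4 remove [aiud,yye,xxto] add [hnnf,iwxor,uol] -> 8 lines: rvta vrumg zpd zztx hnnf iwxor uol ztgpr
Hunk 3: at line 2 remove [zztx] add [dqxl,hrndj] -> 9 lines: rvta vrumg zpd dqxl hrndj hnnf iwxor uol ztgpr
Hunk 4: at line 5 remove [hnnf] add [qjhz,ifm,gwc] -> 11 lines: rvta vrumg zpd dqxl hrndj qjhz ifm gwc iwxor uol ztgpr
Final line count: 11

Answer: 11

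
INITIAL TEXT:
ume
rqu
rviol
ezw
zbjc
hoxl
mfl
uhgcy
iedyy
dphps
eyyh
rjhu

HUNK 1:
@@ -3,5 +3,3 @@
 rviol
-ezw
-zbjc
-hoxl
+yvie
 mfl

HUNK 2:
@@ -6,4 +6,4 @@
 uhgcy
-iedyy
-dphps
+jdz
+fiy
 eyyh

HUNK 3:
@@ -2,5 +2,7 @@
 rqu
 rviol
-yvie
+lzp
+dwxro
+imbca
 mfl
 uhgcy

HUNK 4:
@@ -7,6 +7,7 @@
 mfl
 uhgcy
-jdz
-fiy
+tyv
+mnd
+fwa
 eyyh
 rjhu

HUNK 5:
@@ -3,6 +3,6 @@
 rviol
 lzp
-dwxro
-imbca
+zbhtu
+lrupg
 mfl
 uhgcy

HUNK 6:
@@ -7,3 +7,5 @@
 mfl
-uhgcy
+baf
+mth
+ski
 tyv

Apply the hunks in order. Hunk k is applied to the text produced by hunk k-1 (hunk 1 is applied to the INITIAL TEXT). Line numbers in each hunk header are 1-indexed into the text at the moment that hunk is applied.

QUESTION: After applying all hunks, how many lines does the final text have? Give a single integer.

Hunk 1: at line 3 remove [ezw,zbjc,hoxl] add [yvie] -> 10 lines: ume rqu rviol yvie mfl uhgcy iedyy dphps eyyh rjhu
Hunk 2: at line 6 remove [iedyy,dphps] add [jdz,fiy] -> 10 lines: ume rqu rviol yvie mfl uhgcy jdz fiy eyyh rjhu
Hunk 3: at line 2 remove [yvie] add [lzp,dwxro,imbca] -> 12 lines: ume rqu rviol lzp dwxro imbca mfl uhgcy jdz fiy eyyh rjhu
Hunk 4: at line 7 remove [jdz,fiy] add [tyv,mnd,fwa] -> 13 lines: ume rqu rviol lzp dwxro imbca mfl uhgcy tyv mnd fwa eyyh rjhu
Hunk 5: at line 3 remove [dwxro,imbca] add [zbhtu,lrupg] -> 13 lines: ume rqu rviol lzp zbhtu lrupg mfl uhgcy tyv mnd fwa eyyh rjhu
Hunk 6: at line 7 remove [uhgcy] add [baf,mth,ski] -> 15 lines: ume rqu rviol lzp zbhtu lrupg mfl baf mth ski tyv mnd fwa eyyh rjhu
Final line count: 15

Answer: 15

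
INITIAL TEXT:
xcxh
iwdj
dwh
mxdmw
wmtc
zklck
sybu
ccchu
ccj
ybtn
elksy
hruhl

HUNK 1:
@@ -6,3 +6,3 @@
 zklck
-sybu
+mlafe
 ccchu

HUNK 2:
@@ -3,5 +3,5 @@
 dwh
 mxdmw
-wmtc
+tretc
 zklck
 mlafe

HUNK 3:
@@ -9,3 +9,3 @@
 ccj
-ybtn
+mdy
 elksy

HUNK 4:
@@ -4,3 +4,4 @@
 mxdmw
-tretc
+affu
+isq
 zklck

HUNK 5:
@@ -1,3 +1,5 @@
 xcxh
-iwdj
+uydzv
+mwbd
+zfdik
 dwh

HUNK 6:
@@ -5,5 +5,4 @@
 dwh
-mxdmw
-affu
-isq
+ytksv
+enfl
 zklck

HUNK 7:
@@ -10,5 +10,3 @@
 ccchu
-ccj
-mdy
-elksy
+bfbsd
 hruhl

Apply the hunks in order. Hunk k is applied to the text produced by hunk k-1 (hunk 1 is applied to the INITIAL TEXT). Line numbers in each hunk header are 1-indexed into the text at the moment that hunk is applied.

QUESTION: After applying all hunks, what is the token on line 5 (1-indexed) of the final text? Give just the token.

Answer: dwh

Derivation:
Hunk 1: at line 6 remove [sybu] add [mlafe] -> 12 lines: xcxh iwdj dwh mxdmw wmtc zklck mlafe ccchu ccj ybtn elksy hruhl
Hunk 2: at line 3 remove [wmtc] add [tretc] -> 12 lines: xcxh iwdj dwh mxdmw tretc zklck mlafe ccchu ccj ybtn elksy hruhl
Hunk 3: at line 9 remove [ybtn] add [mdy] -> 12 lines: xcxh iwdj dwh mxdmw tretc zklck mlafe ccchu ccj mdy elksy hruhl
Hunk 4: at line 4 remove [tretc] add [affu,isq] -> 13 lines: xcxh iwdj dwh mxdmw affu isq zklck mlafe ccchu ccj mdy elksy hruhl
Hunk 5: at line 1 remove [iwdj] add [uydzv,mwbd,zfdik] -> 15 lines: xcxh uydzv mwbd zfdik dwh mxdmw affu isq zklck mlafe ccchu ccj mdy elksy hruhl
Hunk 6: at line 5 remove [mxdmw,affu,isq] add [ytksv,enfl] -> 14 lines: xcxh uydzv mwbd zfdik dwh ytksv enfl zklck mlafe ccchu ccj mdy elksy hruhl
Hunk 7: at line 10 remove [ccj,mdy,elksy] add [bfbsd] -> 12 lines: xcxh uydzv mwbd zfdik dwh ytksv enfl zklck mlafe ccchu bfbsd hruhl
Final line 5: dwh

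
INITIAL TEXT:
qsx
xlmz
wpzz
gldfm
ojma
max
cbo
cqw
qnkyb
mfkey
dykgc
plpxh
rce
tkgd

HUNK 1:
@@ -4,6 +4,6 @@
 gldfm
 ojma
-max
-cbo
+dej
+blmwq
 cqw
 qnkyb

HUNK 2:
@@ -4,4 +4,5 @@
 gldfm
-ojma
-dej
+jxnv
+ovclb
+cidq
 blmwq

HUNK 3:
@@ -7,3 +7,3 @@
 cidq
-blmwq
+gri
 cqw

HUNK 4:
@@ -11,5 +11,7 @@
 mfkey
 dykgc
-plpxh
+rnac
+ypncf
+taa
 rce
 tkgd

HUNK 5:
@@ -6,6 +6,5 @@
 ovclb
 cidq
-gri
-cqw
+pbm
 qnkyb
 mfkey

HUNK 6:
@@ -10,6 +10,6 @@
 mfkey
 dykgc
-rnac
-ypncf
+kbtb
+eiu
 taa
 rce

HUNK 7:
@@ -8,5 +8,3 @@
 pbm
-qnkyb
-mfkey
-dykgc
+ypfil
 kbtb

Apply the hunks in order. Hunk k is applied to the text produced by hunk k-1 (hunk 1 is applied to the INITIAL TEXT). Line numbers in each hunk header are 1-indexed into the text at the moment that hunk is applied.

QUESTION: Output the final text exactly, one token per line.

Hunk 1: at line 4 remove [max,cbo] add [dej,blmwq] -> 14 lines: qsx xlmz wpzz gldfm ojma dej blmwq cqw qnkyb mfkey dykgc plpxh rce tkgd
Hunk 2: at line 4 remove [ojma,dej] add [jxnv,ovclb,cidq] -> 15 lines: qsx xlmz wpzz gldfm jxnv ovclb cidq blmwq cqw qnkyb mfkey dykgc plpxh rce tkgd
Hunk 3: at line 7 remove [blmwq] add [gri] -> 15 lines: qsx xlmz wpzz gldfm jxnv ovclb cidq gri cqw qnkyb mfkey dykgc plpxh rce tkgd
Hunk 4: at line 11 remove [plpxh] add [rnac,ypncf,taa] -> 17 lines: qsx xlmz wpzz gldfm jxnv ovclb cidq gri cqw qnkyb mfkey dykgc rnac ypncf taa rce tkgd
Hunk 5: at line 6 remove [gri,cqw] add [pbm] -> 16 lines: qsx xlmz wpzz gldfm jxnv ovclb cidq pbm qnkyb mfkey dykgc rnac ypncf taa rce tkgd
Hunk 6: at line 10 remove [rnac,ypncf] add [kbtb,eiu] -> 16 lines: qsx xlmz wpzz gldfm jxnv ovclb cidq pbm qnkyb mfkey dykgc kbtb eiu taa rce tkgd
Hunk 7: at line 8 remove [qnkyb,mfkey,dykgc] add [ypfil] -> 14 lines: qsx xlmz wpzz gldfm jxnv ovclb cidq pbm ypfil kbtb eiu taa rce tkgd

Answer: qsx
xlmz
wpzz
gldfm
jxnv
ovclb
cidq
pbm
ypfil
kbtb
eiu
taa
rce
tkgd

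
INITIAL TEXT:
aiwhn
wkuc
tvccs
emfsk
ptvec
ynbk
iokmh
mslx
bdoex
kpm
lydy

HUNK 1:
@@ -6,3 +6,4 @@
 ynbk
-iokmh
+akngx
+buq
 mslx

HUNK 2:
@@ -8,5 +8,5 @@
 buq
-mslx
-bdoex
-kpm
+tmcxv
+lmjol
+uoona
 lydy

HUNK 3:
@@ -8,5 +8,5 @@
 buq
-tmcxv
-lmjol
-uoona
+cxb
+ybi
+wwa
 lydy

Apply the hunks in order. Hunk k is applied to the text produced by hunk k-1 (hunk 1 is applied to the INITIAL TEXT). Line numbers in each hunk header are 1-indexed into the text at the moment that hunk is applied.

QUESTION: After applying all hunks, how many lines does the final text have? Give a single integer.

Answer: 12

Derivation:
Hunk 1: at line 6 remove [iokmh] add [akngx,buq] -> 12 lines: aiwhn wkuc tvccs emfsk ptvec ynbk akngx buq mslx bdoex kpm lydy
Hunk 2: at line 8 remove [mslx,bdoex,kpm] add [tmcxv,lmjol,uoona] -> 12 lines: aiwhn wkuc tvccs emfsk ptvec ynbk akngx buq tmcxv lmjol uoona lydy
Hunk 3: at line 8 remove [tmcxv,lmjol,uoona] add [cxb,ybi,wwa] -> 12 lines: aiwhn wkuc tvccs emfsk ptvec ynbk akngx buq cxb ybi wwa lydy
Final line count: 12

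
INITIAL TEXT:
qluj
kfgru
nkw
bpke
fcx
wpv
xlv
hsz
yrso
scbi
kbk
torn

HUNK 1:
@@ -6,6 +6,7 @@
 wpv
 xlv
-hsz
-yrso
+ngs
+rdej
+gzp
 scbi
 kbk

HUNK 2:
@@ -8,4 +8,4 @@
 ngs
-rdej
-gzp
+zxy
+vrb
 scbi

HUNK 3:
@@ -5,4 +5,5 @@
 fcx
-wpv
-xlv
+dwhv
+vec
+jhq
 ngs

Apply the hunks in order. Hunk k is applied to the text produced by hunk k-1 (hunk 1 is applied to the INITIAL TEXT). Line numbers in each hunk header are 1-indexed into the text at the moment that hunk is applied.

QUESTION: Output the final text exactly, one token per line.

Answer: qluj
kfgru
nkw
bpke
fcx
dwhv
vec
jhq
ngs
zxy
vrb
scbi
kbk
torn

Derivation:
Hunk 1: at line 6 remove [hsz,yrso] add [ngs,rdej,gzp] -> 13 lines: qluj kfgru nkw bpke fcx wpv xlv ngs rdej gzp scbi kbk torn
Hunk 2: at line 8 remove [rdej,gzp] add [zxy,vrb] -> 13 lines: qluj kfgru nkw bpke fcx wpv xlv ngs zxy vrb scbi kbk torn
Hunk 3: at line 5 remove [wpv,xlv] add [dwhv,vec,jhq] -> 14 lines: qluj kfgru nkw bpke fcx dwhv vec jhq ngs zxy vrb scbi kbk torn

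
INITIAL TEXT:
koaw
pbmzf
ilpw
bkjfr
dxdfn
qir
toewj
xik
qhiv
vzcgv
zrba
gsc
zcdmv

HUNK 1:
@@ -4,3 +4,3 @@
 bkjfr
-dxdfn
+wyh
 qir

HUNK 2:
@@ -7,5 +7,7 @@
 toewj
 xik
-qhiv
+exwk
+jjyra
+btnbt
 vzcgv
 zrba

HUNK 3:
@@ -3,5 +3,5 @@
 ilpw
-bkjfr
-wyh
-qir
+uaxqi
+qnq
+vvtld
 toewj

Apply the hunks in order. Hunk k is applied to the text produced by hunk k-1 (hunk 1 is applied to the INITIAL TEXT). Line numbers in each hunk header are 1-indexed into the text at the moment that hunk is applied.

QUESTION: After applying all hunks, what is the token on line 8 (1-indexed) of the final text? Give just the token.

Answer: xik

Derivation:
Hunk 1: at line 4 remove [dxdfn] add [wyh] -> 13 lines: koaw pbmzf ilpw bkjfr wyh qir toewj xik qhiv vzcgv zrba gsc zcdmv
Hunk 2: at line 7 remove [qhiv] add [exwk,jjyra,btnbt] -> 15 lines: koaw pbmzf ilpw bkjfr wyh qir toewj xik exwk jjyra btnbt vzcgv zrba gsc zcdmv
Hunk 3: at line 3 remove [bkjfr,wyh,qir] add [uaxqi,qnq,vvtld] -> 15 lines: koaw pbmzf ilpw uaxqi qnq vvtld toewj xik exwk jjyra btnbt vzcgv zrba gsc zcdmv
Final line 8: xik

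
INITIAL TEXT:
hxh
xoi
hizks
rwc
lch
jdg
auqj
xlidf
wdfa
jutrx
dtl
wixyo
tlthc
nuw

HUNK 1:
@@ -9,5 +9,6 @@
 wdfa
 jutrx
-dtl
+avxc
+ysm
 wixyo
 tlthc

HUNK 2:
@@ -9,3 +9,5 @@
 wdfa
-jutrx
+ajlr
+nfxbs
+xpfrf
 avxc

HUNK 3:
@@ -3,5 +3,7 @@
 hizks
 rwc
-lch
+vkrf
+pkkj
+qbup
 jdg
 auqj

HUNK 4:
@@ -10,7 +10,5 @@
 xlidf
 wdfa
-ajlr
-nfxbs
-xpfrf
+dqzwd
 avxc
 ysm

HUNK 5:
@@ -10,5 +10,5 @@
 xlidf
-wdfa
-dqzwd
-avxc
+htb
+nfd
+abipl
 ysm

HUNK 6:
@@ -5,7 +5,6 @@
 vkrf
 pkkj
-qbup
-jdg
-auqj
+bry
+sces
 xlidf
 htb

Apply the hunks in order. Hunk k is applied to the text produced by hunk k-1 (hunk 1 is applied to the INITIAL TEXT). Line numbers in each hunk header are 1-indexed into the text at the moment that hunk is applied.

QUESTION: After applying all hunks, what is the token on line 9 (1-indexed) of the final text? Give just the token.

Hunk 1: at line 9 remove [dtl] add [avxc,ysm] -> 15 lines: hxh xoi hizks rwc lch jdg auqj xlidf wdfa jutrx avxc ysm wixyo tlthc nuw
Hunk 2: at line 9 remove [jutrx] add [ajlr,nfxbs,xpfrf] -> 17 lines: hxh xoi hizks rwc lch jdg auqj xlidf wdfa ajlr nfxbs xpfrf avxc ysm wixyo tlthc nuw
Hunk 3: at line 3 remove [lch] add [vkrf,pkkj,qbup] -> 19 lines: hxh xoi hizks rwc vkrf pkkj qbup jdg auqj xlidf wdfa ajlr nfxbs xpfrf avxc ysm wixyo tlthc nuw
Hunk 4: at line 10 remove [ajlr,nfxbs,xpfrf] add [dqzwd] -> 17 lines: hxh xoi hizks rwc vkrf pkkj qbup jdg auqj xlidf wdfa dqzwd avxc ysm wixyo tlthc nuw
Hunk 5: at line 10 remove [wdfa,dqzwd,avxc] add [htb,nfd,abipl] -> 17 lines: hxh xoi hizks rwc vkrf pkkj qbup jdg auqj xlidf htb nfd abipl ysm wixyo tlthc nuw
Hunk 6: at line 5 remove [qbup,jdg,auqj] add [bry,sces] -> 16 lines: hxh xoi hizks rwc vkrf pkkj bry sces xlidf htb nfd abipl ysm wixyo tlthc nuw
Final line 9: xlidf

Answer: xlidf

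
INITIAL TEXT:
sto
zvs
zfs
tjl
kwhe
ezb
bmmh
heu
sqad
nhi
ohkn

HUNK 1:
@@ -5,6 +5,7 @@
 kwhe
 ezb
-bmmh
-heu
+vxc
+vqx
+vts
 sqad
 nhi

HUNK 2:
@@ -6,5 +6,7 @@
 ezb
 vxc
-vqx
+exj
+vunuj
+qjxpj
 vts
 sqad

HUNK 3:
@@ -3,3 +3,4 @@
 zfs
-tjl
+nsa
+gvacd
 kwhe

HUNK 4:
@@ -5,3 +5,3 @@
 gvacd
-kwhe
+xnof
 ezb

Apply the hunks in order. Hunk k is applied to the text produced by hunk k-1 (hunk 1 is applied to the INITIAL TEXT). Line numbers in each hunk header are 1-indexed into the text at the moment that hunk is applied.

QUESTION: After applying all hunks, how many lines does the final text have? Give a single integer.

Answer: 15

Derivation:
Hunk 1: at line 5 remove [bmmh,heu] add [vxc,vqx,vts] -> 12 lines: sto zvs zfs tjl kwhe ezb vxc vqx vts sqad nhi ohkn
Hunk 2: at line 6 remove [vqx] add [exj,vunuj,qjxpj] -> 14 lines: sto zvs zfs tjl kwhe ezb vxc exj vunuj qjxpj vts sqad nhi ohkn
Hunk 3: at line 3 remove [tjl] add [nsa,gvacd] -> 15 lines: sto zvs zfs nsa gvacd kwhe ezb vxc exj vunuj qjxpj vts sqad nhi ohkn
Hunk 4: at line 5 remove [kwhe] add [xnof] -> 15 lines: sto zvs zfs nsa gvacd xnof ezb vxc exj vunuj qjxpj vts sqad nhi ohkn
Final line count: 15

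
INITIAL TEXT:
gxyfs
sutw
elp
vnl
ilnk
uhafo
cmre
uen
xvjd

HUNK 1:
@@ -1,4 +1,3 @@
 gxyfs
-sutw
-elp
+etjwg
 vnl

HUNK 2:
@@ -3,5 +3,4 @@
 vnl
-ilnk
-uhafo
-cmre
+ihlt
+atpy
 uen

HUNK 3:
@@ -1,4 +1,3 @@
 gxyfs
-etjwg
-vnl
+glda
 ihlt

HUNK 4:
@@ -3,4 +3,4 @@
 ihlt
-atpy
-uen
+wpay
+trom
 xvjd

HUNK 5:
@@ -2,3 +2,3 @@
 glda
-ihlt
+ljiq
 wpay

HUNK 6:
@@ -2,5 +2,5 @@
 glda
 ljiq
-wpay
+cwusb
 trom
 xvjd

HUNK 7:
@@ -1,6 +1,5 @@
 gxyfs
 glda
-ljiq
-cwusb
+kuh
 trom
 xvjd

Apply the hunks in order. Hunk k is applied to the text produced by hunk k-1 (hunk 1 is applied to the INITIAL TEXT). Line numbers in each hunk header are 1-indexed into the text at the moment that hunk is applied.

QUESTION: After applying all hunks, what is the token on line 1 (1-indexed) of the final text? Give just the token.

Answer: gxyfs

Derivation:
Hunk 1: at line 1 remove [sutw,elp] add [etjwg] -> 8 lines: gxyfs etjwg vnl ilnk uhafo cmre uen xvjd
Hunk 2: at line 3 remove [ilnk,uhafo,cmre] add [ihlt,atpy] -> 7 lines: gxyfs etjwg vnl ihlt atpy uen xvjd
Hunk 3: at line 1 remove [etjwg,vnl] add [glda] -> 6 lines: gxyfs glda ihlt atpy uen xvjd
Hunk 4: at line 3 remove [atpy,uen] add [wpay,trom] -> 6 lines: gxyfs glda ihlt wpay trom xvjd
Hunk 5: at line 2 remove [ihlt] add [ljiq] -> 6 lines: gxyfs glda ljiq wpay trom xvjd
Hunk 6: at line 2 remove [wpay] add [cwusb] -> 6 lines: gxyfs glda ljiq cwusb trom xvjd
Hunk 7: at line 1 remove [ljiq,cwusb] add [kuh] -> 5 lines: gxyfs glda kuh trom xvjd
Final line 1: gxyfs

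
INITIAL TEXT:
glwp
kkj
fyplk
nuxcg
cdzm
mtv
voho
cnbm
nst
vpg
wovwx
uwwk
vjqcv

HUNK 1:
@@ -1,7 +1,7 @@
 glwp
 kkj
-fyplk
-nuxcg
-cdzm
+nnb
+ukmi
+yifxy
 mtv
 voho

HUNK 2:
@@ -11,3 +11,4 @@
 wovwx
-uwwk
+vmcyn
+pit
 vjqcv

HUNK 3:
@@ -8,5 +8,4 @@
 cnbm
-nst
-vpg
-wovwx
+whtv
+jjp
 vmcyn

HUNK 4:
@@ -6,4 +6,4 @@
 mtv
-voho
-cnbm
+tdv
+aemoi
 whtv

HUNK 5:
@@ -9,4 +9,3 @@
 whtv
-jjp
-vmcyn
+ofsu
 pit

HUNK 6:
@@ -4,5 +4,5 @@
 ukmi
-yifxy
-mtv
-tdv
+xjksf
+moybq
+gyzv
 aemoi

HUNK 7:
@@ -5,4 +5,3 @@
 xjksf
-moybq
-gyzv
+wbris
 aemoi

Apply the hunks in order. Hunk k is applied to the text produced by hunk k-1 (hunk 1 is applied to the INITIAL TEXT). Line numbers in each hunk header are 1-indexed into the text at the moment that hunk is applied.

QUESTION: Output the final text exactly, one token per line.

Hunk 1: at line 1 remove [fyplk,nuxcg,cdzm] add [nnb,ukmi,yifxy] -> 13 lines: glwp kkj nnb ukmi yifxy mtv voho cnbm nst vpg wovwx uwwk vjqcv
Hunk 2: at line 11 remove [uwwk] add [vmcyn,pit] -> 14 lines: glwp kkj nnb ukmi yifxy mtv voho cnbm nst vpg wovwx vmcyn pit vjqcv
Hunk 3: at line 8 remove [nst,vpg,wovwx] add [whtv,jjp] -> 13 lines: glwp kkj nnb ukmi yifxy mtv voho cnbm whtv jjp vmcyn pit vjqcv
Hunk 4: at line 6 remove [voho,cnbm] add [tdv,aemoi] -> 13 lines: glwp kkj nnb ukmi yifxy mtv tdv aemoi whtv jjp vmcyn pit vjqcv
Hunk 5: at line 9 remove [jjp,vmcyn] add [ofsu] -> 12 lines: glwp kkj nnb ukmi yifxy mtv tdv aemoi whtv ofsu pit vjqcv
Hunk 6: at line 4 remove [yifxy,mtv,tdv] add [xjksf,moybq,gyzv] -> 12 lines: glwp kkj nnb ukmi xjksf moybq gyzv aemoi whtv ofsu pit vjqcv
Hunk 7: at line 5 remove [moybq,gyzv] add [wbris] -> 11 lines: glwp kkj nnb ukmi xjksf wbris aemoi whtv ofsu pit vjqcv

Answer: glwp
kkj
nnb
ukmi
xjksf
wbris
aemoi
whtv
ofsu
pit
vjqcv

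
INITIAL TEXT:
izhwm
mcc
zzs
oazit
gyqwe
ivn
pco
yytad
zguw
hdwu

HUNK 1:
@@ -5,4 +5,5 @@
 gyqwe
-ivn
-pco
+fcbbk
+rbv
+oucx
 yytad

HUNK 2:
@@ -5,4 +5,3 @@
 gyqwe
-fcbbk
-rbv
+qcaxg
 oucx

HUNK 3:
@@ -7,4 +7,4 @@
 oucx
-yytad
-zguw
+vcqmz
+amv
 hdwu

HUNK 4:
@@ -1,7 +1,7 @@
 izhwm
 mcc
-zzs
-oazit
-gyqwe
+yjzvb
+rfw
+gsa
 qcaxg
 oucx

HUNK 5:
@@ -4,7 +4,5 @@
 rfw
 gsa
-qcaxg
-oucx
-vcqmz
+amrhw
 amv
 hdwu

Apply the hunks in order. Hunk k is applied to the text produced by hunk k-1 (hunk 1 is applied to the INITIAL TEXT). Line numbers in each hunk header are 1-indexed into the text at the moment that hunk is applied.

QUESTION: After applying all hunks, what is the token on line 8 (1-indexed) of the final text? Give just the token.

Answer: hdwu

Derivation:
Hunk 1: at line 5 remove [ivn,pco] add [fcbbk,rbv,oucx] -> 11 lines: izhwm mcc zzs oazit gyqwe fcbbk rbv oucx yytad zguw hdwu
Hunk 2: at line 5 remove [fcbbk,rbv] add [qcaxg] -> 10 lines: izhwm mcc zzs oazit gyqwe qcaxg oucx yytad zguw hdwu
Hunk 3: at line 7 remove [yytad,zguw] add [vcqmz,amv] -> 10 lines: izhwm mcc zzs oazit gyqwe qcaxg oucx vcqmz amv hdwu
Hunk 4: at line 1 remove [zzs,oazit,gyqwe] add [yjzvb,rfw,gsa] -> 10 lines: izhwm mcc yjzvb rfw gsa qcaxg oucx vcqmz amv hdwu
Hunk 5: at line 4 remove [qcaxg,oucx,vcqmz] add [amrhw] -> 8 lines: izhwm mcc yjzvb rfw gsa amrhw amv hdwu
Final line 8: hdwu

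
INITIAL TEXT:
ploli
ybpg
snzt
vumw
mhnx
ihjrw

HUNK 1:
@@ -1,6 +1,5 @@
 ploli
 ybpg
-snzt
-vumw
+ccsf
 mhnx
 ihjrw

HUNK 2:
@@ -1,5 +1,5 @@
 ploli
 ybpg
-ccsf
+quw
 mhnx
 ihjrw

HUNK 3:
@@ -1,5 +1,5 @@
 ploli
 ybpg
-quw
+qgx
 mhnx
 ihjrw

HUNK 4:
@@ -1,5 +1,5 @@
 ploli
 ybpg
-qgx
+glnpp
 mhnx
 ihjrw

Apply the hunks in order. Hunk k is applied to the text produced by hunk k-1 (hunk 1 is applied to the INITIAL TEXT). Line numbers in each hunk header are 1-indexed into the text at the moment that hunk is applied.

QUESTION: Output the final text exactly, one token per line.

Answer: ploli
ybpg
glnpp
mhnx
ihjrw

Derivation:
Hunk 1: at line 1 remove [snzt,vumw] add [ccsf] -> 5 lines: ploli ybpg ccsf mhnx ihjrw
Hunk 2: at line 1 remove [ccsf] add [quw] -> 5 lines: ploli ybpg quw mhnx ihjrw
Hunk 3: at line 1 remove [quw] add [qgx] -> 5 lines: ploli ybpg qgx mhnx ihjrw
Hunk 4: at line 1 remove [qgx] add [glnpp] -> 5 lines: ploli ybpg glnpp mhnx ihjrw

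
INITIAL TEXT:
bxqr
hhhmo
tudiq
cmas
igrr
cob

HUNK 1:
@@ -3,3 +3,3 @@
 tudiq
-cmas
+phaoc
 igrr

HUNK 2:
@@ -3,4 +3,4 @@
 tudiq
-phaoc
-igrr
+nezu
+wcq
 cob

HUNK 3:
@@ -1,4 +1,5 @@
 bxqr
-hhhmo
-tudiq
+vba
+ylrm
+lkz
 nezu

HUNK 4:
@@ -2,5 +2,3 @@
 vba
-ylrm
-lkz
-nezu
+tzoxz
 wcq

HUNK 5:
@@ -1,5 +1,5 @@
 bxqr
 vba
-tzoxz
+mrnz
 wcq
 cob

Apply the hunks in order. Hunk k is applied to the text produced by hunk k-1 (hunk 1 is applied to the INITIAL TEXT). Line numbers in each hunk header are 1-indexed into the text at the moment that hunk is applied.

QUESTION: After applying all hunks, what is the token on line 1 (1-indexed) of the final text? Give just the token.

Hunk 1: at line 3 remove [cmas] add [phaoc] -> 6 lines: bxqr hhhmo tudiq phaoc igrr cob
Hunk 2: at line 3 remove [phaoc,igrr] add [nezu,wcq] -> 6 lines: bxqr hhhmo tudiq nezu wcq cob
Hunk 3: at line 1 remove [hhhmo,tudiq] add [vba,ylrm,lkz] -> 7 lines: bxqr vba ylrm lkz nezu wcq cob
Hunk 4: at line 2 remove [ylrm,lkz,nezu] add [tzoxz] -> 5 lines: bxqr vba tzoxz wcq cob
Hunk 5: at line 1 remove [tzoxz] add [mrnz] -> 5 lines: bxqr vba mrnz wcq cob
Final line 1: bxqr

Answer: bxqr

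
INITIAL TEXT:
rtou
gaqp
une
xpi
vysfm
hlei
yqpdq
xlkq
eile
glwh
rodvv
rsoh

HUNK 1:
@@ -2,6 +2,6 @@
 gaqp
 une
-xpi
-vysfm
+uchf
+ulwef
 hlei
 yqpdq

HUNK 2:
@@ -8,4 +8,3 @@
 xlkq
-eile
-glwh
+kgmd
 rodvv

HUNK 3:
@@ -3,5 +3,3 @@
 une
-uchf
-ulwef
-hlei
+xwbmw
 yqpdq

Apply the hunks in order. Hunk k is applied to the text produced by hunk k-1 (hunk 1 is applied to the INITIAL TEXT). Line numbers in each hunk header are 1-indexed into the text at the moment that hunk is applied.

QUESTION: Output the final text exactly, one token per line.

Hunk 1: at line 2 remove [xpi,vysfm] add [uchf,ulwef] -> 12 lines: rtou gaqp une uchf ulwef hlei yqpdq xlkq eile glwh rodvv rsoh
Hunk 2: at line 8 remove [eile,glwh] add [kgmd] -> 11 lines: rtou gaqp une uchf ulwef hlei yqpdq xlkq kgmd rodvv rsoh
Hunk 3: at line 3 remove [uchf,ulwef,hlei] add [xwbmw] -> 9 lines: rtou gaqp une xwbmw yqpdq xlkq kgmd rodvv rsoh

Answer: rtou
gaqp
une
xwbmw
yqpdq
xlkq
kgmd
rodvv
rsoh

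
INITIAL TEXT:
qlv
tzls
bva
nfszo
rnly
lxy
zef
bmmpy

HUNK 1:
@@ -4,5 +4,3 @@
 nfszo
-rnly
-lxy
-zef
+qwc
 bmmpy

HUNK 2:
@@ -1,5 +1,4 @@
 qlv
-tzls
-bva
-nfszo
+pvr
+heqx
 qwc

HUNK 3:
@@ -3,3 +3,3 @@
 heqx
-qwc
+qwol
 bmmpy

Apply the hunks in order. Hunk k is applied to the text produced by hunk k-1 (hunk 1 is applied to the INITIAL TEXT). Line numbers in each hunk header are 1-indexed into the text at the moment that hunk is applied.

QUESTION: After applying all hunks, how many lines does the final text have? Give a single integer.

Hunk 1: at line 4 remove [rnly,lxy,zef] add [qwc] -> 6 lines: qlv tzls bva nfszo qwc bmmpy
Hunk 2: at line 1 remove [tzls,bva,nfszo] add [pvr,heqx] -> 5 lines: qlv pvr heqx qwc bmmpy
Hunk 3: at line 3 remove [qwc] add [qwol] -> 5 lines: qlv pvr heqx qwol bmmpy
Final line count: 5

Answer: 5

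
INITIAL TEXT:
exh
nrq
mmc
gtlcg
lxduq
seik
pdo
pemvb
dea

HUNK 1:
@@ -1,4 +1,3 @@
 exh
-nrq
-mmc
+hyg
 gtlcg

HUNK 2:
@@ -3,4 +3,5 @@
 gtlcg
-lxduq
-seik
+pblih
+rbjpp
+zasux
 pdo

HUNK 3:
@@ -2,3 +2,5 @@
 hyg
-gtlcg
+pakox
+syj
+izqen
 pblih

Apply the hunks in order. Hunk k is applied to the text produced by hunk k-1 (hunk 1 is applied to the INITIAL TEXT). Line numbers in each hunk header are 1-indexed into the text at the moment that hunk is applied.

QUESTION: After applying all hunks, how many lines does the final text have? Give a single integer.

Answer: 11

Derivation:
Hunk 1: at line 1 remove [nrq,mmc] add [hyg] -> 8 lines: exh hyg gtlcg lxduq seik pdo pemvb dea
Hunk 2: at line 3 remove [lxduq,seik] add [pblih,rbjpp,zasux] -> 9 lines: exh hyg gtlcg pblih rbjpp zasux pdo pemvb dea
Hunk 3: at line 2 remove [gtlcg] add [pakox,syj,izqen] -> 11 lines: exh hyg pakox syj izqen pblih rbjpp zasux pdo pemvb dea
Final line count: 11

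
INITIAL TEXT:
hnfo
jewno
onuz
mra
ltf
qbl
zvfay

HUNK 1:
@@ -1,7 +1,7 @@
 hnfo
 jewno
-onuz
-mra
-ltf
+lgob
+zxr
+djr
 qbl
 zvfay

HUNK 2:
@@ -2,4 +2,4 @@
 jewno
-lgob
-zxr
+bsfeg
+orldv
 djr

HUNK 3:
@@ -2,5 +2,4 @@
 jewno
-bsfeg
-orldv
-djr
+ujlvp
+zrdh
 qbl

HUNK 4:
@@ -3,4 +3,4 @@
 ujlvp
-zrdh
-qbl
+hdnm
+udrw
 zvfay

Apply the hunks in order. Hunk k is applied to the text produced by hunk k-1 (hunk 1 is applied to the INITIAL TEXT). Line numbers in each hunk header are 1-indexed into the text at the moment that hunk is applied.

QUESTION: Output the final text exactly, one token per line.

Hunk 1: at line 1 remove [onuz,mra,ltf] add [lgob,zxr,djr] -> 7 lines: hnfo jewno lgob zxr djr qbl zvfay
Hunk 2: at line 2 remove [lgob,zxr] add [bsfeg,orldv] -> 7 lines: hnfo jewno bsfeg orldv djr qbl zvfay
Hunk 3: at line 2 remove [bsfeg,orldv,djr] add [ujlvp,zrdh] -> 6 lines: hnfo jewno ujlvp zrdh qbl zvfay
Hunk 4: at line 3 remove [zrdh,qbl] add [hdnm,udrw] -> 6 lines: hnfo jewno ujlvp hdnm udrw zvfay

Answer: hnfo
jewno
ujlvp
hdnm
udrw
zvfay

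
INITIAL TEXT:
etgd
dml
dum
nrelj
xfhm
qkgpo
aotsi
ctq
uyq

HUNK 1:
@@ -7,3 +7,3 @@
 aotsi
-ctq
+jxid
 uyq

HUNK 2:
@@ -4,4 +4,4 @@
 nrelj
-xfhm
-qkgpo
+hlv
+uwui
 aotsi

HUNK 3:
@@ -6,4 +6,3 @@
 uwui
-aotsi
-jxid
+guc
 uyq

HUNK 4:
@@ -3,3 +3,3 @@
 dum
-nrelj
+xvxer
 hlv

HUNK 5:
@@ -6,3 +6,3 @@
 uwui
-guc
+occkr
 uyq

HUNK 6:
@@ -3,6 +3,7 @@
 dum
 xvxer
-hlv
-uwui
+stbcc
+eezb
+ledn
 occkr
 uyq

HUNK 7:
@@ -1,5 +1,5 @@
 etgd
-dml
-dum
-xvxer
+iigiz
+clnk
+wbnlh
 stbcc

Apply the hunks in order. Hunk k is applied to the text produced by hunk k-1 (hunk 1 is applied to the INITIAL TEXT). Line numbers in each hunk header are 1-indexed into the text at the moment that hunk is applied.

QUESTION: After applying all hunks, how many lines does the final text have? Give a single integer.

Hunk 1: at line 7 remove [ctq] add [jxid] -> 9 lines: etgd dml dum nrelj xfhm qkgpo aotsi jxid uyq
Hunk 2: at line 4 remove [xfhm,qkgpo] add [hlv,uwui] -> 9 lines: etgd dml dum nrelj hlv uwui aotsi jxid uyq
Hunk 3: at line 6 remove [aotsi,jxid] add [guc] -> 8 lines: etgd dml dum nrelj hlv uwui guc uyq
Hunk 4: at line 3 remove [nrelj] add [xvxer] -> 8 lines: etgd dml dum xvxer hlv uwui guc uyq
Hunk 5: at line 6 remove [guc] add [occkr] -> 8 lines: etgd dml dum xvxer hlv uwui occkr uyq
Hunk 6: at line 3 remove [hlv,uwui] add [stbcc,eezb,ledn] -> 9 lines: etgd dml dum xvxer stbcc eezb ledn occkr uyq
Hunk 7: at line 1 remove [dml,dum,xvxer] add [iigiz,clnk,wbnlh] -> 9 lines: etgd iigiz clnk wbnlh stbcc eezb ledn occkr uyq
Final line count: 9

Answer: 9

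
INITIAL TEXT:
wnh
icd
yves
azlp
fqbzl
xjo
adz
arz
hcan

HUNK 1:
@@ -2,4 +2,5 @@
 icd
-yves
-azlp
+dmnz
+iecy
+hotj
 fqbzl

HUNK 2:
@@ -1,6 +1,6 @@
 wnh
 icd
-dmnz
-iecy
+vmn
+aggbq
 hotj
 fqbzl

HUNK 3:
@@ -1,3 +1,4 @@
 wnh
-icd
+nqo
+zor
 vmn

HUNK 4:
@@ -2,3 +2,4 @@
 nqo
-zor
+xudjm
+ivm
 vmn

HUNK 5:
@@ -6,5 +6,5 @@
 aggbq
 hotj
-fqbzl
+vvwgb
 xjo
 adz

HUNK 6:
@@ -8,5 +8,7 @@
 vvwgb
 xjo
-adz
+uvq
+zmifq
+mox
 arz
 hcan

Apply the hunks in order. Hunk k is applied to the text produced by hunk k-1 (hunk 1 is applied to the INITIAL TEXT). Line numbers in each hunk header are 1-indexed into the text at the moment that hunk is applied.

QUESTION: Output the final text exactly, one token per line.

Answer: wnh
nqo
xudjm
ivm
vmn
aggbq
hotj
vvwgb
xjo
uvq
zmifq
mox
arz
hcan

Derivation:
Hunk 1: at line 2 remove [yves,azlp] add [dmnz,iecy,hotj] -> 10 lines: wnh icd dmnz iecy hotj fqbzl xjo adz arz hcan
Hunk 2: at line 1 remove [dmnz,iecy] add [vmn,aggbq] -> 10 lines: wnh icd vmn aggbq hotj fqbzl xjo adz arz hcan
Hunk 3: at line 1 remove [icd] add [nqo,zor] -> 11 lines: wnh nqo zor vmn aggbq hotj fqbzl xjo adz arz hcan
Hunk 4: at line 2 remove [zor] add [xudjm,ivm] -> 12 lines: wnh nqo xudjm ivm vmn aggbq hotj fqbzl xjo adz arz hcan
Hunk 5: at line 6 remove [fqbzl] add [vvwgb] -> 12 lines: wnh nqo xudjm ivm vmn aggbq hotj vvwgb xjo adz arz hcan
Hunk 6: at line 8 remove [adz] add [uvq,zmifq,mox] -> 14 lines: wnh nqo xudjm ivm vmn aggbq hotj vvwgb xjo uvq zmifq mox arz hcan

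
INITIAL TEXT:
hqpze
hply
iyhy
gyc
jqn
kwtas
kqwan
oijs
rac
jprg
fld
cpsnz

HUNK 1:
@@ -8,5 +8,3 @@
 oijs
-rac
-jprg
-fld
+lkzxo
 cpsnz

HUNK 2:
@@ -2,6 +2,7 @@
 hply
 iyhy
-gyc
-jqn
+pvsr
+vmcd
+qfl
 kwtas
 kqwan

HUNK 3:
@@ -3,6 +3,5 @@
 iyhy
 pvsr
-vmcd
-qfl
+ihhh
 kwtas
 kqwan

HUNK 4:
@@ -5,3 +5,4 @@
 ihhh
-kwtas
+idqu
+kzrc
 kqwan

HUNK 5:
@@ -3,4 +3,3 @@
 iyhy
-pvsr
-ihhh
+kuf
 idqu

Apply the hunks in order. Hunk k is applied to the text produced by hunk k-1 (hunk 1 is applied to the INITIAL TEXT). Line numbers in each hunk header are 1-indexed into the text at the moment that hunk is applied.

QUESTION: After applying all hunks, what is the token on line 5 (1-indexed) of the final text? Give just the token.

Hunk 1: at line 8 remove [rac,jprg,fld] add [lkzxo] -> 10 lines: hqpze hply iyhy gyc jqn kwtas kqwan oijs lkzxo cpsnz
Hunk 2: at line 2 remove [gyc,jqn] add [pvsr,vmcd,qfl] -> 11 lines: hqpze hply iyhy pvsr vmcd qfl kwtas kqwan oijs lkzxo cpsnz
Hunk 3: at line 3 remove [vmcd,qfl] add [ihhh] -> 10 lines: hqpze hply iyhy pvsr ihhh kwtas kqwan oijs lkzxo cpsnz
Hunk 4: at line 5 remove [kwtas] add [idqu,kzrc] -> 11 lines: hqpze hply iyhy pvsr ihhh idqu kzrc kqwan oijs lkzxo cpsnz
Hunk 5: at line 3 remove [pvsr,ihhh] add [kuf] -> 10 lines: hqpze hply iyhy kuf idqu kzrc kqwan oijs lkzxo cpsnz
Final line 5: idqu

Answer: idqu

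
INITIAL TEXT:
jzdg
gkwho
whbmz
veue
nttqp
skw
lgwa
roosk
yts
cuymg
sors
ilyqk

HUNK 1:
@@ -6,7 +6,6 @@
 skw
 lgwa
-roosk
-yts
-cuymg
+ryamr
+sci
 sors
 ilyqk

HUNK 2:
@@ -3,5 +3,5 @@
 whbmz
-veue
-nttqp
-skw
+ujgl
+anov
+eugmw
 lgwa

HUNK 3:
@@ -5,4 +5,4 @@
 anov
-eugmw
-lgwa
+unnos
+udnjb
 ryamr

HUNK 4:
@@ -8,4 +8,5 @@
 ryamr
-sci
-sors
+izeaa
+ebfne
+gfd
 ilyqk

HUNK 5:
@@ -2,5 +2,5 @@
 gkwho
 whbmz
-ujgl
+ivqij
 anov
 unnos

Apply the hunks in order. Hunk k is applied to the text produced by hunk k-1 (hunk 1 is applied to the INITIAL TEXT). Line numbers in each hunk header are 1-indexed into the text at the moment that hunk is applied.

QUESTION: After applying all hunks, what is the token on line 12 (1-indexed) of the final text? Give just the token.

Answer: ilyqk

Derivation:
Hunk 1: at line 6 remove [roosk,yts,cuymg] add [ryamr,sci] -> 11 lines: jzdg gkwho whbmz veue nttqp skw lgwa ryamr sci sors ilyqk
Hunk 2: at line 3 remove [veue,nttqp,skw] add [ujgl,anov,eugmw] -> 11 lines: jzdg gkwho whbmz ujgl anov eugmw lgwa ryamr sci sors ilyqk
Hunk 3: at line 5 remove [eugmw,lgwa] add [unnos,udnjb] -> 11 lines: jzdg gkwho whbmz ujgl anov unnos udnjb ryamr sci sors ilyqk
Hunk 4: at line 8 remove [sci,sors] add [izeaa,ebfne,gfd] -> 12 lines: jzdg gkwho whbmz ujgl anov unnos udnjb ryamr izeaa ebfne gfd ilyqk
Hunk 5: at line 2 remove [ujgl] add [ivqij] -> 12 lines: jzdg gkwho whbmz ivqij anov unnos udnjb ryamr izeaa ebfne gfd ilyqk
Final line 12: ilyqk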